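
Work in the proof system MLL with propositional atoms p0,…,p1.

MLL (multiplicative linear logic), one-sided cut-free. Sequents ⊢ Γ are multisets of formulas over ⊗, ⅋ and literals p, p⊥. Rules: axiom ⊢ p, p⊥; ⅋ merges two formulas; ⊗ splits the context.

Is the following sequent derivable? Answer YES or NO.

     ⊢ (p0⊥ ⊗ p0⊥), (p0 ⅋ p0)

Derivation trace:
[⅋]  ⊢ (p0⊥ ⊗ p0⊥), (p0 ⅋ p0)
  [⊗]  ⊢ p0, p0, (p0⊥ ⊗ p0⊥)
    [Ax]  ⊢ p0, p0⊥
    [Ax]  ⊢ p0, p0⊥

Result: YES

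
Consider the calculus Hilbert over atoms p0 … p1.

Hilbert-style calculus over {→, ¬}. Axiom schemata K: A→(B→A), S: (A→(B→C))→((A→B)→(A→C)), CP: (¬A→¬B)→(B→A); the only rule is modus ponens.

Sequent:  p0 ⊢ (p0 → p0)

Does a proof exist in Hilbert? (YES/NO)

Proof tree:
[MP] p0 ⊢ (p0 → p0)
  [K]  ⊢ (p0 → (p0 → p0))
  [MP] p0 ⊢ p0
    [MP] p0 ⊢ (p0 → p0)
      [K]  ⊢ (p0 → (p0 → p0))
      [Hyp] p0 ⊢ p0
    [Hyp] p0 ⊢ p0

Result: YES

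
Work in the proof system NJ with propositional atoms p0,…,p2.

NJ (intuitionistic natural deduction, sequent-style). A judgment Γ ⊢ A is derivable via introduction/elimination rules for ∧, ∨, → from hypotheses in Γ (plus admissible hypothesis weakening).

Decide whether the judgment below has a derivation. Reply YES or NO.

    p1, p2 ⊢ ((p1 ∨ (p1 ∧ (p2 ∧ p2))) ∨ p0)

Proof tree:
[∨I₁] p1, p2 ⊢ ((p1 ∨ (p1 ∧ (p2 ∧ p2))) ∨ p0)
  [∨I₂] p1, p2 ⊢ (p1 ∨ (p1 ∧ (p2 ∧ p2)))
    [∧I] p1, p2 ⊢ (p1 ∧ (p2 ∧ p2))
      [Ax] p1 ⊢ p1
      [∧I] p2 ⊢ (p2 ∧ p2)
        [Ax] p2 ⊢ p2
        [Ax] p2 ⊢ p2

Result: YES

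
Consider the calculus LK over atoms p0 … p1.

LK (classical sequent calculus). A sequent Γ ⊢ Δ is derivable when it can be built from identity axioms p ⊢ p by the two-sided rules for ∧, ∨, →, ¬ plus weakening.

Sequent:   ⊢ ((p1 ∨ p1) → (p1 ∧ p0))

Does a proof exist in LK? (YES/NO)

Search for a countermodel by truth-table:
  v=00: Γ:[] Δ:[((p1 ∨ p1) → (p1 ∧ p0))=T] refutes=False
  v=01: Γ:[] Δ:[((p1 ∨ p1) → (p1 ∧ p0))=F] refutes=True  ← countermodel

Result: NO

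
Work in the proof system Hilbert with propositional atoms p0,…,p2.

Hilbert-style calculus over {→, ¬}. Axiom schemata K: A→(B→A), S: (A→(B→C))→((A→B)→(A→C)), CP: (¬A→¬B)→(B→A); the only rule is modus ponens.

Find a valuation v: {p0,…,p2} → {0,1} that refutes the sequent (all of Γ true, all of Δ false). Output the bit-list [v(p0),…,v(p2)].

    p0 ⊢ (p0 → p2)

Truth-table refutation:
  v=000: Γ:[p0=F] Δ:[(p0 → p2)=T] refutes=False
  v=001: Γ:[p0=F] Δ:[(p0 → p2)=T] refutes=False
  v=010: Γ:[p0=F] Δ:[(p0 → p2)=T] refutes=False
  v=011: Γ:[p0=F] Δ:[(p0 → p2)=T] refutes=False
  v=100: Γ:[p0=T] Δ:[(p0 → p2)=F] refutes=True  ← countermodel

Result: [1, 0, 0]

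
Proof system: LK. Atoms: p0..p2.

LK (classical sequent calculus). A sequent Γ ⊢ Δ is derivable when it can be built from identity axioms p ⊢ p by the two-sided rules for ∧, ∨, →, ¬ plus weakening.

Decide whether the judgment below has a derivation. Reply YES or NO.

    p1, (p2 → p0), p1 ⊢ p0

Truth-table refutation:
  v=000: Γ:[p1=F, (p2 → p0)=T, p1=F] Δ:[p0=F] refutes=False
  v=001: Γ:[p1=F, (p2 → p0)=F, p1=F] Δ:[p0=F] refutes=False
  v=010: Γ:[p1=T, (p2 → p0)=T, p1=T] Δ:[p0=F] refutes=True  ← countermodel

Result: NO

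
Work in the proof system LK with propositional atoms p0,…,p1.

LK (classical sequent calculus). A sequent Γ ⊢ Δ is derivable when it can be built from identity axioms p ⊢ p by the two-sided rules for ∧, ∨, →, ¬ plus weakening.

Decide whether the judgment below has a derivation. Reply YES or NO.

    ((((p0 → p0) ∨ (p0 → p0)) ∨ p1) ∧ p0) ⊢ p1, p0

Derivation (root first):
[∧L] ((((p0 → p0) ∨ (p0 → p0)) ∨ p1) ∧ p0) ⊢ p1, p0
  [∨L] p0, (((p0 → p0) ∨ (p0 → p0)) ∨ p1) ⊢ p1, p0
    [∨L] p0, ((p0 → p0) ∨ (p0 → p0)) ⊢ p0
      [→L] p0, (p0 → p0) ⊢ p0
        [Ax] p0 ⊢ p0
        [Ax] p0 ⊢ p0
      [→L] p0, (p0 → p0) ⊢ p0
        [Ax] p0 ⊢ p0
        [Ax] p0 ⊢ p0
    [Ax] p1 ⊢ p1

Result: YES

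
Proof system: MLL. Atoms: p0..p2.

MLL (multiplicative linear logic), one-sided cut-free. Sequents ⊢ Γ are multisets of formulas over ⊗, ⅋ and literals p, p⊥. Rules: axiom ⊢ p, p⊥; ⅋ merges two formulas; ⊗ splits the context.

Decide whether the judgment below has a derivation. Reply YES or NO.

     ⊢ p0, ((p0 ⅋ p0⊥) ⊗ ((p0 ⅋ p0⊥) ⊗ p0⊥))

Proof tree:
[⊗]  ⊢ p0, ((p0 ⅋ p0⊥) ⊗ ((p0 ⅋ p0⊥) ⊗ p0⊥))
  [⅋]  ⊢ (p0 ⅋ p0⊥)
    [Ax]  ⊢ p0, p0⊥
  [⊗]  ⊢ p0, ((p0 ⅋ p0⊥) ⊗ p0⊥)
    [⅋]  ⊢ (p0 ⅋ p0⊥)
      [Ax]  ⊢ p0, p0⊥
    [Ax]  ⊢ p0, p0⊥

Result: YES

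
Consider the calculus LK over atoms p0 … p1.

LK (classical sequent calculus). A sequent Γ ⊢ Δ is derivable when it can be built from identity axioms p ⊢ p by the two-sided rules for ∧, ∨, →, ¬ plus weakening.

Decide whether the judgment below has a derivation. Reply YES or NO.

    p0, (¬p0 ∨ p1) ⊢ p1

Derivation (root first):
[∨L] p0, (¬p0 ∨ p1) ⊢ p1
  [¬L] p0, ¬p0 ⊢ 
    [Ax] p0 ⊢ p0
  [WR] p1 ⊢ p1, p1
    [Ax] p1 ⊢ p1

Result: YES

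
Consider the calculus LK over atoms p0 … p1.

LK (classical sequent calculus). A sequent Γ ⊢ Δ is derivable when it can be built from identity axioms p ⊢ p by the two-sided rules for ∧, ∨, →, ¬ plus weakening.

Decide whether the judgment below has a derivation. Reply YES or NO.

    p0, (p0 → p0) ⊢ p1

Enumerate valuations to refute Γ ⊢ Δ:
  v=00: Γ:[p0=F, (p0 → p0)=T] Δ:[p1=F] refutes=False
  v=01: Γ:[p0=F, (p0 → p0)=T] Δ:[p1=T] refutes=False
  v=10: Γ:[p0=T, (p0 → p0)=T] Δ:[p1=F] refutes=True  ← countermodel

Result: NO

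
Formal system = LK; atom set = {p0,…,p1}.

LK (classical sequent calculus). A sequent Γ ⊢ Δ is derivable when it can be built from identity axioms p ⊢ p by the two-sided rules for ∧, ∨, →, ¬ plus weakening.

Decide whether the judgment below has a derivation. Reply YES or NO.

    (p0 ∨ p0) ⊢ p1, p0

Derivation trace:
[∨L] (p0 ∨ p0) ⊢ p1, p0
  [WR] p0 ⊢ p0, p1
    [Ax] p0 ⊢ p0
  [WR] p0 ⊢ p0, p1
    [Ax] p0 ⊢ p0

Result: YES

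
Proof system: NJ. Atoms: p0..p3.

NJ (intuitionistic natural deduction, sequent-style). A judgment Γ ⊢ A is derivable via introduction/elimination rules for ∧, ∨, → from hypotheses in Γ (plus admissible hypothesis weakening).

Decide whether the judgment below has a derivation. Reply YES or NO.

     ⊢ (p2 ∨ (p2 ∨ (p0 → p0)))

Derivation (root first):
[∨I₂]  ⊢ (p2 ∨ (p2 ∨ (p0 → p0)))
  [∨I₂]  ⊢ (p2 ∨ (p0 → p0))
    [→I]  ⊢ (p0 → p0)
      [Ax] p0 ⊢ p0

Result: YES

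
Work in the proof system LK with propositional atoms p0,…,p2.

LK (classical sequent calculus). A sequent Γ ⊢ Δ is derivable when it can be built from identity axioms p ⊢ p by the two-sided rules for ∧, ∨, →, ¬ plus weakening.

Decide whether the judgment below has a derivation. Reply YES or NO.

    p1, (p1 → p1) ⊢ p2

Truth-table refutation:
  v=000: Γ:[p1=F, (p1 → p1)=T] Δ:[p2=F] refutes=False
  v=001: Γ:[p1=F, (p1 → p1)=T] Δ:[p2=T] refutes=False
  v=010: Γ:[p1=T, (p1 → p1)=T] Δ:[p2=F] refutes=True  ← countermodel

Result: NO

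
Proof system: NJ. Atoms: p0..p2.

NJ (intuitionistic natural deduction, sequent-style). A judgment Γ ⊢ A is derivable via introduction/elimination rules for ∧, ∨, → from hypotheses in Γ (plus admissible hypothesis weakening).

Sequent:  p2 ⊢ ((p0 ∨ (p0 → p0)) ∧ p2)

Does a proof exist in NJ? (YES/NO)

Derivation trace:
[∧I] p2 ⊢ ((p0 ∨ (p0 → p0)) ∧ p2)
  [∨I₂]  ⊢ (p0 ∨ (p0 → p0))
    [→I]  ⊢ (p0 → p0)
      [Ax] p0 ⊢ p0
  [Ax] p2 ⊢ p2

Result: YES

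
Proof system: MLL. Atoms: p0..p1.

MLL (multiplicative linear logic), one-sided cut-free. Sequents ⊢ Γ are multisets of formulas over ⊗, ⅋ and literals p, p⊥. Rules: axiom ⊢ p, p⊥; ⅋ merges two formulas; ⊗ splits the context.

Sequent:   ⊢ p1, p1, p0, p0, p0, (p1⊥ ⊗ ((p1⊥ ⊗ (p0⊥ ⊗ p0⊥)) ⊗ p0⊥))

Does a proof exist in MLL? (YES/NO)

Proof tree:
[⊗]  ⊢ p1, p1, p0, p0, p0, (p1⊥ ⊗ ((p1⊥ ⊗ (p0⊥ ⊗ p0⊥)) ⊗ p0⊥))
  [Ax]  ⊢ p1, p1⊥
  [⊗]  ⊢ p1, p0, p0, p0, ((p1⊥ ⊗ (p0⊥ ⊗ p0⊥)) ⊗ p0⊥)
    [⊗]  ⊢ p1, p0, p0, (p1⊥ ⊗ (p0⊥ ⊗ p0⊥))
      [Ax]  ⊢ p1, p1⊥
      [⊗]  ⊢ p0, p0, (p0⊥ ⊗ p0⊥)
        [Ax]  ⊢ p0, p0⊥
        [Ax]  ⊢ p0, p0⊥
    [Ax]  ⊢ p0, p0⊥

Result: YES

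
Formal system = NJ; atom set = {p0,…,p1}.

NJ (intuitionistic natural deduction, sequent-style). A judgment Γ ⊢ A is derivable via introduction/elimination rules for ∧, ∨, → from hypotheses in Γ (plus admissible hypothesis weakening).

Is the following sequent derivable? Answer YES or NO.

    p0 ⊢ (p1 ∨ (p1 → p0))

Derivation (root first):
[∨I₂] p0 ⊢ (p1 ∨ (p1 → p0))
  [→I] p0 ⊢ (p1 → p0)
    [Wk] p0, p1 ⊢ p0
      [Ax] p0 ⊢ p0

Result: YES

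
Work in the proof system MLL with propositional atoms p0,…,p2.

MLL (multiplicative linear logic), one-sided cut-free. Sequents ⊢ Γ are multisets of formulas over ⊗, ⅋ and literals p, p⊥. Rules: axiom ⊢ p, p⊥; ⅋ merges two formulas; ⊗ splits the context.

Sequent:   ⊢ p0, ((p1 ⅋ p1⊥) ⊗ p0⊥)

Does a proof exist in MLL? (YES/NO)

Derivation trace:
[⊗]  ⊢ p0, ((p1 ⅋ p1⊥) ⊗ p0⊥)
  [⅋]  ⊢ (p1 ⅋ p1⊥)
    [Ax]  ⊢ p1, p1⊥
  [Ax]  ⊢ p0, p0⊥

Result: YES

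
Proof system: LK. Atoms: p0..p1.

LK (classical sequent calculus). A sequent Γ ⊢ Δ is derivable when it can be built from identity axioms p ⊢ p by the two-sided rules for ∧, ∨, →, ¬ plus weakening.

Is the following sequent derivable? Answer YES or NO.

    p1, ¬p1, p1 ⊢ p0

Proof tree:
[WL] p1, ¬p1, p1 ⊢ p0
  [WR] p1, ¬p1 ⊢ p0
    [¬L] p1, ¬p1 ⊢ 
      [Ax] p1 ⊢ p1

Result: YES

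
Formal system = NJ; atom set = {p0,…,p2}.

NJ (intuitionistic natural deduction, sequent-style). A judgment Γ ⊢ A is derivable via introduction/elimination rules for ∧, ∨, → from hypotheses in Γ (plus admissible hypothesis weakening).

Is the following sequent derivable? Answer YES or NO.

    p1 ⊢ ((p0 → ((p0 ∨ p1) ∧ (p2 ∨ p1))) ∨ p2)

Derivation (root first):
[∨I₁] p1 ⊢ ((p0 → ((p0 ∨ p1) ∧ (p2 ∨ p1))) ∨ p2)
  [→I] p1 ⊢ (p0 → ((p0 ∨ p1) ∧ (p2 ∨ p1)))
    [∧I] p1, p0 ⊢ ((p0 ∨ p1) ∧ (p2 ∨ p1))
      [∨I₁] p0 ⊢ (p0 ∨ p1)
        [Ax] p0 ⊢ p0
      [∨I₂] p1 ⊢ (p2 ∨ p1)
        [Ax] p1 ⊢ p1

Result: YES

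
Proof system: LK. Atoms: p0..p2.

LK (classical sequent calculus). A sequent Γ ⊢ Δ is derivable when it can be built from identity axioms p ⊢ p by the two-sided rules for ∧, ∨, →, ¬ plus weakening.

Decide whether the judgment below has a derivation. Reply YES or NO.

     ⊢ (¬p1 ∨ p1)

Proof tree:
[∨R]  ⊢ (¬p1 ∨ p1)
  [¬R]  ⊢ p1, ¬p1
    [Ax] p1 ⊢ p1

Result: YES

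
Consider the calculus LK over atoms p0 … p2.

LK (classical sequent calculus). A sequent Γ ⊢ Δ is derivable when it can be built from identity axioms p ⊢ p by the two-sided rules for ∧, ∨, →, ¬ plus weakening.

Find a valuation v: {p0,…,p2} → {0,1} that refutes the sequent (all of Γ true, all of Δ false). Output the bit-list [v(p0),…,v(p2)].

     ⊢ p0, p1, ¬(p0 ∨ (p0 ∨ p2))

Search for a countermodel by truth-table:
  v=000: Γ:[] Δ:[p0=F, p1=F, ¬(p0 ∨ (p0 ∨ p2))=T] refutes=False
  v=001: Γ:[] Δ:[p0=F, p1=F, ¬(p0 ∨ (p0 ∨ p2))=F] refutes=True  ← countermodel

Result: [0, 0, 1]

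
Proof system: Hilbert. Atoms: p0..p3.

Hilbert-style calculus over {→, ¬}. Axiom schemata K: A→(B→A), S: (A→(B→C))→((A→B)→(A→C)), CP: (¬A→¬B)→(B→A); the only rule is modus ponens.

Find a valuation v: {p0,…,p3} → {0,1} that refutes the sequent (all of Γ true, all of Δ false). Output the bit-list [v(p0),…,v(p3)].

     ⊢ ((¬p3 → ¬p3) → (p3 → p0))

Search for a countermodel by truth-table:
  v=0000: Γ:[] Δ:[((¬p3 → ¬p3) → (p3 → p0))=T] refutes=False
  v=0001: Γ:[] Δ:[((¬p3 → ¬p3) → (p3 → p0))=F] refutes=True  ← countermodel

Result: [0, 0, 0, 1]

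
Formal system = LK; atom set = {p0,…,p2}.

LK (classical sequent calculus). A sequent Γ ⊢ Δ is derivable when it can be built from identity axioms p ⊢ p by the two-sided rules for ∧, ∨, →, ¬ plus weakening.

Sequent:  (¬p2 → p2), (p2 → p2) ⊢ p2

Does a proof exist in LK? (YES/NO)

Proof tree:
[→L] (¬p2 → p2), (p2 → p2) ⊢ p2
  [→L] (¬p2 → p2) ⊢ p2
    [¬R]  ⊢ p2, ¬p2
      [Ax] p2 ⊢ p2
    [Ax] p2 ⊢ p2
  [WR] p2 ⊢ p2, p2
    [Ax] p2 ⊢ p2

Result: YES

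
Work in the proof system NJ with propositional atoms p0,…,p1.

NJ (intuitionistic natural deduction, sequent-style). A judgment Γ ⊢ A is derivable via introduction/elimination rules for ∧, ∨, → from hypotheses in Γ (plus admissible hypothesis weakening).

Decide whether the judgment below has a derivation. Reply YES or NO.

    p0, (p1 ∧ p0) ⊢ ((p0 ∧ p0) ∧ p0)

Proof tree:
[Wk] p0, (p1 ∧ p0) ⊢ ((p0 ∧ p0) ∧ p0)
  [∧I] p0 ⊢ ((p0 ∧ p0) ∧ p0)
    [∧I] p0 ⊢ (p0 ∧ p0)
      [Ax] p0 ⊢ p0
      [Ax] p0 ⊢ p0
    [Ax] p0 ⊢ p0

Result: YES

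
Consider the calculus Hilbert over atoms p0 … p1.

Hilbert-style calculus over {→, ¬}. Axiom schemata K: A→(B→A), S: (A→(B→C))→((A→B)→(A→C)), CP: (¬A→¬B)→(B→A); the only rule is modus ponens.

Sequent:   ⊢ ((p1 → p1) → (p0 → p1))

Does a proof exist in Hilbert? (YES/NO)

Enumerate valuations to refute Γ ⊢ Δ:
  v=00: Γ:[] Δ:[((p1 → p1) → (p0 → p1))=T] refutes=False
  v=01: Γ:[] Δ:[((p1 → p1) → (p0 → p1))=T] refutes=False
  v=10: Γ:[] Δ:[((p1 → p1) → (p0 → p1))=F] refutes=True  ← countermodel

Result: NO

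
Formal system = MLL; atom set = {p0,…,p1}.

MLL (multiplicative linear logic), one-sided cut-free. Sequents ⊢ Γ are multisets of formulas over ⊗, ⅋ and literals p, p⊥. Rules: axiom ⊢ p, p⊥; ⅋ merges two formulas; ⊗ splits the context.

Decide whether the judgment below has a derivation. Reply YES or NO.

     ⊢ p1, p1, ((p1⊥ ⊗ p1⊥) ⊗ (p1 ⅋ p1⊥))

Proof tree:
[⊗]  ⊢ p1, p1, ((p1⊥ ⊗ p1⊥) ⊗ (p1 ⅋ p1⊥))
  [⊗]  ⊢ p1, p1, (p1⊥ ⊗ p1⊥)
    [Ax]  ⊢ p1, p1⊥
    [Ax]  ⊢ p1, p1⊥
  [⅋]  ⊢ (p1 ⅋ p1⊥)
    [Ax]  ⊢ p1, p1⊥

Result: YES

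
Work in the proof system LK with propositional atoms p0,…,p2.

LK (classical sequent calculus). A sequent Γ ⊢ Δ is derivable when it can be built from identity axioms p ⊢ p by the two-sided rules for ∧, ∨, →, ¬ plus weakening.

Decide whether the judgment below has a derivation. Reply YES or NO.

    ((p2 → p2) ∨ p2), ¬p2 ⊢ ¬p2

Proof tree:
[¬L] ((p2 → p2) ∨ p2), ¬p2 ⊢ ¬p2
  [∨L] ((p2 → p2) ∨ p2) ⊢ ¬p2, p2
    [¬R] (p2 → p2) ⊢ p2, ¬p2
      [→L] p2, (p2 → p2) ⊢ p2
        [Ax] p2 ⊢ p2
        [Ax] p2 ⊢ p2
    [Ax] p2 ⊢ p2

Result: YES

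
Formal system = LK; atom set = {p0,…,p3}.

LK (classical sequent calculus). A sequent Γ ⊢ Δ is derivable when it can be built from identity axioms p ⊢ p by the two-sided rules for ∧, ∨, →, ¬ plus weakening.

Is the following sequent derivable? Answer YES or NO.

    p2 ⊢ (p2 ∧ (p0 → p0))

Derivation trace:
[∧R] p2 ⊢ (p2 ∧ (p0 → p0))
  [Ax] p2 ⊢ p2
  [→R]  ⊢ (p0 → p0)
    [Ax] p0 ⊢ p0

Result: YES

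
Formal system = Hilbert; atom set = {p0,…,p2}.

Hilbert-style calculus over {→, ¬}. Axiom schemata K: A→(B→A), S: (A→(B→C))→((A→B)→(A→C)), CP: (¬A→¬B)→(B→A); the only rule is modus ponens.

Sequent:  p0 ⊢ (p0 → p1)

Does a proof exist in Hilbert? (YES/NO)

Search for a countermodel by truth-table:
  v=000: Γ:[p0=F] Δ:[(p0 → p1)=T] refutes=False
  v=001: Γ:[p0=F] Δ:[(p0 → p1)=T] refutes=False
  v=010: Γ:[p0=F] Δ:[(p0 → p1)=T] refutes=False
  v=011: Γ:[p0=F] Δ:[(p0 → p1)=T] refutes=False
  v=100: Γ:[p0=T] Δ:[(p0 → p1)=F] refutes=True  ← countermodel

Result: NO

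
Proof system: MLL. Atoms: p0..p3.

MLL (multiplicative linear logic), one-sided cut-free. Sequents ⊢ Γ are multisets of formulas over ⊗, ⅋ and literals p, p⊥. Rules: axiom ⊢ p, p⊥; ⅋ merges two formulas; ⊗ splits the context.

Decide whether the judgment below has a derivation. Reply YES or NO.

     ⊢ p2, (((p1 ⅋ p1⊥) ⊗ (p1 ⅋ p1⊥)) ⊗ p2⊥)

Proof tree:
[⊗]  ⊢ p2, (((p1 ⅋ p1⊥) ⊗ (p1 ⅋ p1⊥)) ⊗ p2⊥)
  [⊗]  ⊢ ((p1 ⅋ p1⊥) ⊗ (p1 ⅋ p1⊥))
    [⅋]  ⊢ (p1 ⅋ p1⊥)
      [Ax]  ⊢ p1, p1⊥
    [⅋]  ⊢ (p1 ⅋ p1⊥)
      [Ax]  ⊢ p1, p1⊥
  [Ax]  ⊢ p2, p2⊥

Result: YES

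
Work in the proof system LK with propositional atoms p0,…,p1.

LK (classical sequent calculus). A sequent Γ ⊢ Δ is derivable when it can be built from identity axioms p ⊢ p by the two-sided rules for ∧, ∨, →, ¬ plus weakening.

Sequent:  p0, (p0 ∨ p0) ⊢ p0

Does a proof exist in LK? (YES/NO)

Derivation trace:
[∨L] p0, (p0 ∨ p0) ⊢ p0
  [WL] p0, p0 ⊢ p0
    [Ax] p0 ⊢ p0
  [Ax] p0 ⊢ p0

Result: YES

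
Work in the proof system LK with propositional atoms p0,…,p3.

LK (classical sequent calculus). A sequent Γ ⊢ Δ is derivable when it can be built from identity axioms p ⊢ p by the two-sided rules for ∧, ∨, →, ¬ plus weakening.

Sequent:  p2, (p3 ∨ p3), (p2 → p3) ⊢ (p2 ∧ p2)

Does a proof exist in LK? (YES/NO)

Derivation trace:
[→L] p2, (p3 ∨ p3), (p2 → p3) ⊢ (p2 ∧ p2)
  [∨L] p2, (p3 ∨ p3) ⊢ p2
    [WL] p2, p3 ⊢ p2
      [Ax] p2 ⊢ p2
    [WL] p2, p3 ⊢ p2
      [Ax] p2 ⊢ p2
  [∧R] p2, p3 ⊢ (p2 ∧ p2)
    [WL] p2, p3 ⊢ p2
      [Ax] p2 ⊢ p2
    [WL] p2, p3 ⊢ p2
      [Ax] p2 ⊢ p2

Result: YES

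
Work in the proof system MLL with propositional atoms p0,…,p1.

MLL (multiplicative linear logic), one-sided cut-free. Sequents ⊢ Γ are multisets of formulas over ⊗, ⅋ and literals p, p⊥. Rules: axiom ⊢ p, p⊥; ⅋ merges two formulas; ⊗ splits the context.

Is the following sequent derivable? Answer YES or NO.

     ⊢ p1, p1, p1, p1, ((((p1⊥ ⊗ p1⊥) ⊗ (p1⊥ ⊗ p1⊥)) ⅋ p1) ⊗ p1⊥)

Derivation trace:
[⊗]  ⊢ p1, p1, p1, p1, ((((p1⊥ ⊗ p1⊥) ⊗ (p1⊥ ⊗ p1⊥)) ⅋ p1) ⊗ p1⊥)
  [⅋]  ⊢ p1, p1, p1, (((p1⊥ ⊗ p1⊥) ⊗ (p1⊥ ⊗ p1⊥)) ⅋ p1)
    [⊗]  ⊢ p1, p1, p1, p1, ((p1⊥ ⊗ p1⊥) ⊗ (p1⊥ ⊗ p1⊥))
      [⊗]  ⊢ p1, p1, (p1⊥ ⊗ p1⊥)
        [Ax]  ⊢ p1, p1⊥
        [Ax]  ⊢ p1, p1⊥
      [⊗]  ⊢ p1, p1, (p1⊥ ⊗ p1⊥)
        [Ax]  ⊢ p1, p1⊥
        [Ax]  ⊢ p1, p1⊥
  [Ax]  ⊢ p1, p1⊥

Result: YES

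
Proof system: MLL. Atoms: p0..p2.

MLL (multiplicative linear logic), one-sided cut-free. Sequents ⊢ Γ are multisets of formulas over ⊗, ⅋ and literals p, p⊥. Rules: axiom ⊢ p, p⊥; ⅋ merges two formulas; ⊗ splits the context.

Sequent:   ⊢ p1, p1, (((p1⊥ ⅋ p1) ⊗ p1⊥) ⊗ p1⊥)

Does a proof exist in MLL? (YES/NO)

Derivation (root first):
[⊗]  ⊢ p1, p1, (((p1⊥ ⅋ p1) ⊗ p1⊥) ⊗ p1⊥)
  [⊗]  ⊢ p1, ((p1⊥ ⅋ p1) ⊗ p1⊥)
    [⅋]  ⊢ (p1⊥ ⅋ p1)
      [Ax]  ⊢ p1, p1⊥
    [Ax]  ⊢ p1, p1⊥
  [Ax]  ⊢ p1, p1⊥

Result: YES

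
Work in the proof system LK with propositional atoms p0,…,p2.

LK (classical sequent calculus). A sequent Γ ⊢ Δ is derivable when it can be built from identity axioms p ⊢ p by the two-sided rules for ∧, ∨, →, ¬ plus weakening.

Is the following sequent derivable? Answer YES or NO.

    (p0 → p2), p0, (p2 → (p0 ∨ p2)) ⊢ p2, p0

Proof tree:
[→L] (p0 → p2), p0, (p2 → (p0 ∨ p2)) ⊢ p2, p0
  [→L] p0, (p0 → p2) ⊢ p2
    [Ax] p0 ⊢ p0
    [Ax] p2 ⊢ p2
  [∨L] (p0 ∨ p2) ⊢ p2, p0
    [Ax] p0 ⊢ p0
    [Ax] p2 ⊢ p2

Result: YES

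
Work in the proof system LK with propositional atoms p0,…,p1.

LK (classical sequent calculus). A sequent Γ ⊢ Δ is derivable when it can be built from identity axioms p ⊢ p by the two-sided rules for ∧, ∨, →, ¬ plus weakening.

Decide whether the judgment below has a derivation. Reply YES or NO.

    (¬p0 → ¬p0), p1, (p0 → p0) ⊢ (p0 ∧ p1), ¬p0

Derivation trace:
[→L] (¬p0 → ¬p0), p1, (p0 → p0) ⊢ (p0 ∧ p1), ¬p0
  [→L] (¬p0 → ¬p0) ⊢ ¬p0, p0
    [¬R]  ⊢ p0, ¬p0
      [Ax] p0 ⊢ p0
    [¬L] ¬p0 ⊢ ¬p0
      [¬R]  ⊢ p0, ¬p0
        [Ax] p0 ⊢ p0
  [∧R] p1, p0 ⊢ (p0 ∧ p1)
    [Ax] p0 ⊢ p0
    [Ax] p1 ⊢ p1

Result: YES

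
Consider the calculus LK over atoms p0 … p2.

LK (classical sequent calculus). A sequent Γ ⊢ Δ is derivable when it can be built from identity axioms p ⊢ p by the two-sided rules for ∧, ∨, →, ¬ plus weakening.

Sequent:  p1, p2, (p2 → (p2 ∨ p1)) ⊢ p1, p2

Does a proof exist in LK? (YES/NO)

Derivation trace:
[→L] p1, p2, (p2 → (p2 ∨ p1)) ⊢ p1, p2
  [WL] p2, p1 ⊢ p2
    [Ax] p2 ⊢ p2
  [∨L] p1, (p2 ∨ p1) ⊢ p1, p2
    [Ax] p2 ⊢ p2
    [WL] p1, p1 ⊢ p1
      [Ax] p1 ⊢ p1

Result: YES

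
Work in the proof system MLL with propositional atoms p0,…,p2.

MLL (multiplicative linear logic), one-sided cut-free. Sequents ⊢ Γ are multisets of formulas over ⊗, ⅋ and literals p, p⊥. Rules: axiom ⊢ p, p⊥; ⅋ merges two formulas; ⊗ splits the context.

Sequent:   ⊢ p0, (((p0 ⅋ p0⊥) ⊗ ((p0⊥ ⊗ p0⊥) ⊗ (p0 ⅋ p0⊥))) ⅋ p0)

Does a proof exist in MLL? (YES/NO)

Derivation (root first):
[⅋]  ⊢ p0, (((p0 ⅋ p0⊥) ⊗ ((p0⊥ ⊗ p0⊥) ⊗ (p0 ⅋ p0⊥))) ⅋ p0)
  [⊗]  ⊢ p0, p0, ((p0 ⅋ p0⊥) ⊗ ((p0⊥ ⊗ p0⊥) ⊗ (p0 ⅋ p0⊥)))
    [⅋]  ⊢ (p0 ⅋ p0⊥)
      [Ax]  ⊢ p0, p0⊥
    [⊗]  ⊢ p0, p0, ((p0⊥ ⊗ p0⊥) ⊗ (p0 ⅋ p0⊥))
      [⊗]  ⊢ p0, p0, (p0⊥ ⊗ p0⊥)
        [Ax]  ⊢ p0, p0⊥
        [Ax]  ⊢ p0, p0⊥
      [⅋]  ⊢ (p0 ⅋ p0⊥)
        [Ax]  ⊢ p0, p0⊥

Result: YES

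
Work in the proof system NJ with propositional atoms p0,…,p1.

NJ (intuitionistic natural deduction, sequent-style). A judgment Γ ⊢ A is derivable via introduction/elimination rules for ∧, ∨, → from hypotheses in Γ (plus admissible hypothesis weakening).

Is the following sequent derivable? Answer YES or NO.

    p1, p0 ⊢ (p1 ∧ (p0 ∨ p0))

Derivation (root first):
[∧I] p1, p0 ⊢ (p1 ∧ (p0 ∨ p0))
  [Ax] p1 ⊢ p1
  [∨I₂] p0 ⊢ (p0 ∨ p0)
    [Ax] p0 ⊢ p0

Result: YES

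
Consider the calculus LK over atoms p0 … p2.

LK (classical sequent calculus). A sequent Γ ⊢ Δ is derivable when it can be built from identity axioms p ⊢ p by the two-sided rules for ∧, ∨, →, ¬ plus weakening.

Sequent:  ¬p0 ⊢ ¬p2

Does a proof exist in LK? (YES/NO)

Search for a countermodel by truth-table:
  v=000: Γ:[¬p0=T] Δ:[¬p2=T] refutes=False
  v=001: Γ:[¬p0=T] Δ:[¬p2=F] refutes=True  ← countermodel

Result: NO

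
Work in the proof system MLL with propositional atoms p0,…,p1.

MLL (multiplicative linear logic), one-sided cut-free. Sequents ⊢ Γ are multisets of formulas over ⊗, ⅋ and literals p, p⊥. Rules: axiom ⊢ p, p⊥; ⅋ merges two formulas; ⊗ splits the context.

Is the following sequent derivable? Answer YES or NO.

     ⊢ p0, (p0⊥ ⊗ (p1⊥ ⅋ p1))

Derivation trace:
[⊗]  ⊢ p0, (p0⊥ ⊗ (p1⊥ ⅋ p1))
  [Ax]  ⊢ p0, p0⊥
  [⅋]  ⊢ (p1⊥ ⅋ p1)
    [Ax]  ⊢ p1, p1⊥

Result: YES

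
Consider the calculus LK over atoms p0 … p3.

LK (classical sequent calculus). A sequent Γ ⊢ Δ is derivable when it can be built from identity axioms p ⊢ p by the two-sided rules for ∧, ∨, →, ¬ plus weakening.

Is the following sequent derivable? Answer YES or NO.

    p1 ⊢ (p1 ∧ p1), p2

Proof tree:
[WR] p1 ⊢ (p1 ∧ p1), p2
  [∧R] p1 ⊢ (p1 ∧ p1)
    [Ax] p1 ⊢ p1
    [Ax] p1 ⊢ p1

Result: YES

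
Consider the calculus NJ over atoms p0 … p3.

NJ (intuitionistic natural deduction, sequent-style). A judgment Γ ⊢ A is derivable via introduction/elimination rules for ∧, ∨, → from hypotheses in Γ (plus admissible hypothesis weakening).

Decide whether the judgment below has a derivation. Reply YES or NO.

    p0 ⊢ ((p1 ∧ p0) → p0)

Proof tree:
[→I] p0 ⊢ ((p1 ∧ p0) → p0)
  [Wk] p0, (p1 ∧ p0) ⊢ p0
    [Ax] p0 ⊢ p0

Result: YES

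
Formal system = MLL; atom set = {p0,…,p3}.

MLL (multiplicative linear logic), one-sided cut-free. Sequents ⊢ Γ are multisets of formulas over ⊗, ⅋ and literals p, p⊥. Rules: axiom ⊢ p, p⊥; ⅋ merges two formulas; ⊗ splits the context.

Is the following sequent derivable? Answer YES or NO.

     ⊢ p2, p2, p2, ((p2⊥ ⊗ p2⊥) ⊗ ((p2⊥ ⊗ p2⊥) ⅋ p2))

Derivation (root first):
[⊗]  ⊢ p2, p2, p2, ((p2⊥ ⊗ p2⊥) ⊗ ((p2⊥ ⊗ p2⊥) ⅋ p2))
  [⊗]  ⊢ p2, p2, (p2⊥ ⊗ p2⊥)
    [Ax]  ⊢ p2, p2⊥
    [Ax]  ⊢ p2, p2⊥
  [⅋]  ⊢ p2, ((p2⊥ ⊗ p2⊥) ⅋ p2)
    [⊗]  ⊢ p2, p2, (p2⊥ ⊗ p2⊥)
      [Ax]  ⊢ p2, p2⊥
      [Ax]  ⊢ p2, p2⊥

Result: YES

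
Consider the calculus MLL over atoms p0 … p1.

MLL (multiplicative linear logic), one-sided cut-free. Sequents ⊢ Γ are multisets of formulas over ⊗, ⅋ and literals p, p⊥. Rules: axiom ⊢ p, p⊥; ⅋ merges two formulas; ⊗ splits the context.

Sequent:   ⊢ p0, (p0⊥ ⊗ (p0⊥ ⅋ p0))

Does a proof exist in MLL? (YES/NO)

Derivation trace:
[⊗]  ⊢ p0, (p0⊥ ⊗ (p0⊥ ⅋ p0))
  [Ax]  ⊢ p0, p0⊥
  [⅋]  ⊢ (p0⊥ ⅋ p0)
    [Ax]  ⊢ p0, p0⊥

Result: YES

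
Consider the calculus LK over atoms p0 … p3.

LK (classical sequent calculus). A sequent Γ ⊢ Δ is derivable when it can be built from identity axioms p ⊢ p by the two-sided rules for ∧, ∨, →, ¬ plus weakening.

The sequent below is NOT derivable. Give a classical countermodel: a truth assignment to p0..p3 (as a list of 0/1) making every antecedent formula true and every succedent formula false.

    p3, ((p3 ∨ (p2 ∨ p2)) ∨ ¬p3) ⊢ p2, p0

Truth-table refutation:
  v=0000: Γ:[p3=F, ((p3 ∨ (p2 ∨ p2)) ∨ ¬p3)=T] Δ:[p2=F, p0=F] refutes=False
  v=0001: Γ:[p3=T, ((p3 ∨ (p2 ∨ p2)) ∨ ¬p3)=T] Δ:[p2=F, p0=F] refutes=True  ← countermodel

Result: [0, 0, 0, 1]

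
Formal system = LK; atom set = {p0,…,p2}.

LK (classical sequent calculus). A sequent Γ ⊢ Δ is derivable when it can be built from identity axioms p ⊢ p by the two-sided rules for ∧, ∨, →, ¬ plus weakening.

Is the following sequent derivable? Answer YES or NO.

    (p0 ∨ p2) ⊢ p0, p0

Truth-table refutation:
  v=000: Γ:[(p0 ∨ p2)=F] Δ:[p0=F, p0=F] refutes=False
  v=001: Γ:[(p0 ∨ p2)=T] Δ:[p0=F, p0=F] refutes=True  ← countermodel

Result: NO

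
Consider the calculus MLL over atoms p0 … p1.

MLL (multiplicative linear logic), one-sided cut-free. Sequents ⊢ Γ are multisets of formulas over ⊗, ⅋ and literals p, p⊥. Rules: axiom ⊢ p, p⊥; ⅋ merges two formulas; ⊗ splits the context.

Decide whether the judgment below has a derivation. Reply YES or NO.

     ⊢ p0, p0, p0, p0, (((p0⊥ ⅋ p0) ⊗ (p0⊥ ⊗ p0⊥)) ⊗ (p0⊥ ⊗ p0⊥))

Proof tree:
[⊗]  ⊢ p0, p0, p0, p0, (((p0⊥ ⅋ p0) ⊗ (p0⊥ ⊗ p0⊥)) ⊗ (p0⊥ ⊗ p0⊥))
  [⊗]  ⊢ p0, p0, ((p0⊥ ⅋ p0) ⊗ (p0⊥ ⊗ p0⊥))
    [⅋]  ⊢ (p0⊥ ⅋ p0)
      [Ax]  ⊢ p0, p0⊥
    [⊗]  ⊢ p0, p0, (p0⊥ ⊗ p0⊥)
      [Ax]  ⊢ p0, p0⊥
      [Ax]  ⊢ p0, p0⊥
  [⊗]  ⊢ p0, p0, (p0⊥ ⊗ p0⊥)
    [Ax]  ⊢ p0, p0⊥
    [Ax]  ⊢ p0, p0⊥

Result: YES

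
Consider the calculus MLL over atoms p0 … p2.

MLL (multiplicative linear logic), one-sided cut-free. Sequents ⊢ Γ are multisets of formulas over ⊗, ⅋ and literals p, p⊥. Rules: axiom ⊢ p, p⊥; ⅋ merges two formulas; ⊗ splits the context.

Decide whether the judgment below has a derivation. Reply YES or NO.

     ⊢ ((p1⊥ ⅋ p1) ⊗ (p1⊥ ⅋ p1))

Derivation (root first):
[⊗]  ⊢ ((p1⊥ ⅋ p1) ⊗ (p1⊥ ⅋ p1))
  [⅋]  ⊢ (p1⊥ ⅋ p1)
    [Ax]  ⊢ p1, p1⊥
  [⅋]  ⊢ (p1⊥ ⅋ p1)
    [Ax]  ⊢ p1, p1⊥

Result: YES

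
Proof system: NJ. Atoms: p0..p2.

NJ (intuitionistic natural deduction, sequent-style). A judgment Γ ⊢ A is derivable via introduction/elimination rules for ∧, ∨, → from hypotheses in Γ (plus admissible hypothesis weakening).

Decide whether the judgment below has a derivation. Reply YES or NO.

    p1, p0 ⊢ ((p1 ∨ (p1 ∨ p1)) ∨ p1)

Derivation (root first):
[Wk] p1, p0 ⊢ ((p1 ∨ (p1 ∨ p1)) ∨ p1)
  [∨I₁] p1 ⊢ ((p1 ∨ (p1 ∨ p1)) ∨ p1)
    [∨I₂] p1 ⊢ (p1 ∨ (p1 ∨ p1))
      [∨I₁] p1 ⊢ (p1 ∨ p1)
        [Ax] p1 ⊢ p1

Result: YES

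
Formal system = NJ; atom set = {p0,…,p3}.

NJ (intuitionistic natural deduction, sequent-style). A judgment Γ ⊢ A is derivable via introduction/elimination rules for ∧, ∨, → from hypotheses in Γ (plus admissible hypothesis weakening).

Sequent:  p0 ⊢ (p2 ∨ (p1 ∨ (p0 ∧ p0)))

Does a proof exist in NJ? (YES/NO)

Proof tree:
[∨I₂] p0 ⊢ (p2 ∨ (p1 ∨ (p0 ∧ p0)))
  [∨I₂] p0 ⊢ (p1 ∨ (p0 ∧ p0))
    [∧I] p0 ⊢ (p0 ∧ p0)
      [Ax] p0 ⊢ p0
      [Ax] p0 ⊢ p0

Result: YES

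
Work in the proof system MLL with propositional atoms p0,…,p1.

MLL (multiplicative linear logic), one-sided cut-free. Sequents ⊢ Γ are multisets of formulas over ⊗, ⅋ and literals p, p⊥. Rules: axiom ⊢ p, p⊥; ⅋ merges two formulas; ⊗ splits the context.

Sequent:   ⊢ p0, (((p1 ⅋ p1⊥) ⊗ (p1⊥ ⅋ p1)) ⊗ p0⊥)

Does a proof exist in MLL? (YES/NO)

Derivation trace:
[⊗]  ⊢ p0, (((p1 ⅋ p1⊥) ⊗ (p1⊥ ⅋ p1)) ⊗ p0⊥)
  [⊗]  ⊢ ((p1 ⅋ p1⊥) ⊗ (p1⊥ ⅋ p1))
    [⅋]  ⊢ (p1 ⅋ p1⊥)
      [Ax]  ⊢ p1, p1⊥
    [⅋]  ⊢ (p1⊥ ⅋ p1)
      [Ax]  ⊢ p1, p1⊥
  [Ax]  ⊢ p0, p0⊥

Result: YES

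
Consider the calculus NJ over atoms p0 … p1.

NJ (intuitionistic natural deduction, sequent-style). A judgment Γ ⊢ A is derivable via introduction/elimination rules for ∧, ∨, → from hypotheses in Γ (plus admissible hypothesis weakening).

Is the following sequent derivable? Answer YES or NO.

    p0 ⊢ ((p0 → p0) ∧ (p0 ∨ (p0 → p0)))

Proof tree:
[∧I] p0 ⊢ ((p0 → p0) ∧ (p0 ∨ (p0 → p0)))
  [→I]  ⊢ (p0 → p0)
    [Ax] p0 ⊢ p0
  [Wk] p0 ⊢ (p0 ∨ (p0 → p0))
    [∨I₂]  ⊢ (p0 ∨ (p0 → p0))
      [→I]  ⊢ (p0 → p0)
        [Ax] p0 ⊢ p0

Result: YES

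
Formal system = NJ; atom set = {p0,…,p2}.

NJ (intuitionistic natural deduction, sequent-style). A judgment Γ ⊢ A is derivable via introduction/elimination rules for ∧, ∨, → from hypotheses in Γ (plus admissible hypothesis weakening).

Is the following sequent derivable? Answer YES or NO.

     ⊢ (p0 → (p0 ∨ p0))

Derivation trace:
[→I]  ⊢ (p0 → (p0 ∨ p0))
  [∨I₂] p0 ⊢ (p0 ∨ p0)
    [Ax] p0 ⊢ p0

Result: YES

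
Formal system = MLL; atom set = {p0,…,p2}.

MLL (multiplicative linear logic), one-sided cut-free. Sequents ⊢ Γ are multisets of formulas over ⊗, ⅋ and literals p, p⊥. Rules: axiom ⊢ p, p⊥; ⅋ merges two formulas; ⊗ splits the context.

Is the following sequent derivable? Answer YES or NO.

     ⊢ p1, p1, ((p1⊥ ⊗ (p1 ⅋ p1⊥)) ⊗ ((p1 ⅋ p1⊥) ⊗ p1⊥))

Derivation (root first):
[⊗]  ⊢ p1, p1, ((p1⊥ ⊗ (p1 ⅋ p1⊥)) ⊗ ((p1 ⅋ p1⊥) ⊗ p1⊥))
  [⊗]  ⊢ p1, (p1⊥ ⊗ (p1 ⅋ p1⊥))
    [Ax]  ⊢ p1, p1⊥
    [⅋]  ⊢ (p1 ⅋ p1⊥)
      [Ax]  ⊢ p1, p1⊥
  [⊗]  ⊢ p1, ((p1 ⅋ p1⊥) ⊗ p1⊥)
    [⅋]  ⊢ (p1 ⅋ p1⊥)
      [Ax]  ⊢ p1, p1⊥
    [Ax]  ⊢ p1, p1⊥

Result: YES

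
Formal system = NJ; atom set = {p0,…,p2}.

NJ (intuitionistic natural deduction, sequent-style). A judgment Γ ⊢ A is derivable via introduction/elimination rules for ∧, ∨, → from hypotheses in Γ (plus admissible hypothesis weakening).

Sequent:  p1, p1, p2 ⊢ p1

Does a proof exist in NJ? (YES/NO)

Derivation trace:
[Wk] p1, p1, p2 ⊢ p1
  [Wk] p1, p1 ⊢ p1
    [Ax] p1 ⊢ p1

Result: YES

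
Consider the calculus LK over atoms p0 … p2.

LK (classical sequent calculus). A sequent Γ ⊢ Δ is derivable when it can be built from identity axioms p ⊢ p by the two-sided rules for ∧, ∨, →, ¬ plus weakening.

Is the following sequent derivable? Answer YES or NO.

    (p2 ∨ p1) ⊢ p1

Search for a countermodel by truth-table:
  v=000: Γ:[(p2 ∨ p1)=F] Δ:[p1=F] refutes=False
  v=001: Γ:[(p2 ∨ p1)=T] Δ:[p1=F] refutes=True  ← countermodel

Result: NO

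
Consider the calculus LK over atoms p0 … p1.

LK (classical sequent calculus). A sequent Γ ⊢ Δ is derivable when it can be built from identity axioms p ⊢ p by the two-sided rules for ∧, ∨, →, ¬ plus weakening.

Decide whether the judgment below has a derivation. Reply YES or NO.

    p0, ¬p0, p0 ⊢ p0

Derivation trace:
[WL] p0, ¬p0, p0 ⊢ p0
  [WR] p0, ¬p0 ⊢ p0
    [¬L] p0, ¬p0 ⊢ 
      [Ax] p0 ⊢ p0

Result: YES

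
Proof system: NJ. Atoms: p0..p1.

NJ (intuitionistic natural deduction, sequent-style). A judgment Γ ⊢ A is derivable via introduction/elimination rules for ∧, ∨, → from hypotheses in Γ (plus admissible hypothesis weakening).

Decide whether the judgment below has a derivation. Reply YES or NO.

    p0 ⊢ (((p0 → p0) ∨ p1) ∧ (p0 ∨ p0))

Derivation trace:
[∧I] p0 ⊢ (((p0 → p0) ∨ p1) ∧ (p0 ∨ p0))
  [∨I₁]  ⊢ ((p0 → p0) ∨ p1)
    [→I]  ⊢ (p0 → p0)
      [Ax] p0 ⊢ p0
  [∨I₂] p0 ⊢ (p0 ∨ p0)
    [Ax] p0 ⊢ p0

Result: YES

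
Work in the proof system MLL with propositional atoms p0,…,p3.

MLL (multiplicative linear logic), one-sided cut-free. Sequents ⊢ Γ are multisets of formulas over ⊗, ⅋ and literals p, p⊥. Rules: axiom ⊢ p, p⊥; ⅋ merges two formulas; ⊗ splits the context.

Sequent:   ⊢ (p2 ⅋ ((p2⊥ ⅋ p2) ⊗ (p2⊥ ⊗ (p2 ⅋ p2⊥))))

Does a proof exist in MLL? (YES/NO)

Derivation trace:
[⅋]  ⊢ (p2 ⅋ ((p2⊥ ⅋ p2) ⊗ (p2⊥ ⊗ (p2 ⅋ p2⊥))))
  [⊗]  ⊢ p2, ((p2⊥ ⅋ p2) ⊗ (p2⊥ ⊗ (p2 ⅋ p2⊥)))
    [⅋]  ⊢ (p2⊥ ⅋ p2)
      [Ax]  ⊢ p2, p2⊥
    [⊗]  ⊢ p2, (p2⊥ ⊗ (p2 ⅋ p2⊥))
      [Ax]  ⊢ p2, p2⊥
      [⅋]  ⊢ (p2 ⅋ p2⊥)
        [Ax]  ⊢ p2, p2⊥

Result: YES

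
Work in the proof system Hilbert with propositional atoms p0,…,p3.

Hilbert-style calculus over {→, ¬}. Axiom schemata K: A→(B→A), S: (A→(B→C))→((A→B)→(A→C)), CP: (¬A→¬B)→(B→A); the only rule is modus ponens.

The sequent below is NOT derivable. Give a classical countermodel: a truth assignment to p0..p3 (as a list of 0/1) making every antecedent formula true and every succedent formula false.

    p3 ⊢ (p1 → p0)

Enumerate valuations to refute Γ ⊢ Δ:
  v=0000: Γ:[p3=F] Δ:[(p1 → p0)=T] refutes=False
  v=0001: Γ:[p3=T] Δ:[(p1 → p0)=T] refutes=False
  v=0010: Γ:[p3=F] Δ:[(p1 → p0)=T] refutes=False
  v=0011: Γ:[p3=T] Δ:[(p1 → p0)=T] refutes=False
  v=0100: Γ:[p3=F] Δ:[(p1 → p0)=F] refutes=False
  v=0101: Γ:[p3=T] Δ:[(p1 → p0)=F] refutes=True  ← countermodel

Result: [0, 1, 0, 1]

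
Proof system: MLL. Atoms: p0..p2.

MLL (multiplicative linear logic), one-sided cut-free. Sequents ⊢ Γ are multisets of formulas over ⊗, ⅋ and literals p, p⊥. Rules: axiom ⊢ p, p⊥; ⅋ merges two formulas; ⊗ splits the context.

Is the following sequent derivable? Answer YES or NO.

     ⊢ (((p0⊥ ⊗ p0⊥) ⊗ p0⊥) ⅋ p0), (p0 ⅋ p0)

Proof tree:
[⅋]  ⊢ (((p0⊥ ⊗ p0⊥) ⊗ p0⊥) ⅋ p0), (p0 ⅋ p0)
  [⅋]  ⊢ p0, p0, (((p0⊥ ⊗ p0⊥) ⊗ p0⊥) ⅋ p0)
    [⊗]  ⊢ p0, p0, p0, ((p0⊥ ⊗ p0⊥) ⊗ p0⊥)
      [⊗]  ⊢ p0, p0, (p0⊥ ⊗ p0⊥)
        [Ax]  ⊢ p0, p0⊥
        [Ax]  ⊢ p0, p0⊥
      [Ax]  ⊢ p0, p0⊥

Result: YES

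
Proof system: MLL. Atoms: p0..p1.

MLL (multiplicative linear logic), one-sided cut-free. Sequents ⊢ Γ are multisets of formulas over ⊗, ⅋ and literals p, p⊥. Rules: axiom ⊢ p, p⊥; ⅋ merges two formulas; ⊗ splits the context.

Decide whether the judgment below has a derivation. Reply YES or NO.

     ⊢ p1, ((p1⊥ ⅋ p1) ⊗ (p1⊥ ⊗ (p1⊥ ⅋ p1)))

Proof tree:
[⊗]  ⊢ p1, ((p1⊥ ⅋ p1) ⊗ (p1⊥ ⊗ (p1⊥ ⅋ p1)))
  [⅋]  ⊢ (p1⊥ ⅋ p1)
    [Ax]  ⊢ p1, p1⊥
  [⊗]  ⊢ p1, (p1⊥ ⊗ (p1⊥ ⅋ p1))
    [Ax]  ⊢ p1, p1⊥
    [⅋]  ⊢ (p1⊥ ⅋ p1)
      [Ax]  ⊢ p1, p1⊥

Result: YES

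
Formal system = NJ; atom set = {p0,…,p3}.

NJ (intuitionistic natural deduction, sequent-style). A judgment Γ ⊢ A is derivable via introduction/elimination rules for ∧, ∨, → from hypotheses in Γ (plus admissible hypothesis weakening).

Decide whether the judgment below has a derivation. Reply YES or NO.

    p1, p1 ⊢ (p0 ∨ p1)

Derivation (root first):
[∨I₂] p1, p1 ⊢ (p0 ∨ p1)
  [Wk] p1, p1 ⊢ p1
    [Ax] p1 ⊢ p1

Result: YES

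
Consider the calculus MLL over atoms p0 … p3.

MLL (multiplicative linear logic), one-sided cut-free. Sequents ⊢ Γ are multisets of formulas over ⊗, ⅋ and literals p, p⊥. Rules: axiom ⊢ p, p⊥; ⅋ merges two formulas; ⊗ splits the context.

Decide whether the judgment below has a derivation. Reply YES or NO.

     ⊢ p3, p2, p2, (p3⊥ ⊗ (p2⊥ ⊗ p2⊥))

Derivation trace:
[⊗]  ⊢ p3, p2, p2, (p3⊥ ⊗ (p2⊥ ⊗ p2⊥))
  [Ax]  ⊢ p3, p3⊥
  [⊗]  ⊢ p2, p2, (p2⊥ ⊗ p2⊥)
    [Ax]  ⊢ p2, p2⊥
    [Ax]  ⊢ p2, p2⊥

Result: YES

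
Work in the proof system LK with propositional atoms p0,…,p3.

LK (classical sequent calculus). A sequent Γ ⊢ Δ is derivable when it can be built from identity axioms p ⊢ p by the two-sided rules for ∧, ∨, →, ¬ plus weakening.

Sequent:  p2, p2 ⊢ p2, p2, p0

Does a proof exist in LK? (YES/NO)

Derivation trace:
[WR] p2, p2 ⊢ p2, p2, p0
  [WR] p2, p2 ⊢ p2, p2
    [WL] p2, p2 ⊢ p2
      [Ax] p2 ⊢ p2

Result: YES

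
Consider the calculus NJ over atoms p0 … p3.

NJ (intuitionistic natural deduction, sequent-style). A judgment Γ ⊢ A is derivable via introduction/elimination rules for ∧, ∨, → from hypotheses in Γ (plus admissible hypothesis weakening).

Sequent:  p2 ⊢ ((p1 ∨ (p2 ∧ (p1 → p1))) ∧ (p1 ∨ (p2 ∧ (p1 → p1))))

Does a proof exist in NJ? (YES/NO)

Derivation (root first):
[∧I] p2 ⊢ ((p1 ∨ (p2 ∧ (p1 → p1))) ∧ (p1 ∨ (p2 ∧ (p1 → p1))))
  [∨I₂] p2 ⊢ (p1 ∨ (p2 ∧ (p1 → p1)))
    [∧I] p2 ⊢ (p2 ∧ (p1 → p1))
      [Ax] p2 ⊢ p2
      [→I]  ⊢ (p1 → p1)
        [Ax] p1 ⊢ p1
  [∨I₂] p2 ⊢ (p1 ∨ (p2 ∧ (p1 → p1)))
    [∧I] p2 ⊢ (p2 ∧ (p1 → p1))
      [Ax] p2 ⊢ p2
      [→I]  ⊢ (p1 → p1)
        [Ax] p1 ⊢ p1

Result: YES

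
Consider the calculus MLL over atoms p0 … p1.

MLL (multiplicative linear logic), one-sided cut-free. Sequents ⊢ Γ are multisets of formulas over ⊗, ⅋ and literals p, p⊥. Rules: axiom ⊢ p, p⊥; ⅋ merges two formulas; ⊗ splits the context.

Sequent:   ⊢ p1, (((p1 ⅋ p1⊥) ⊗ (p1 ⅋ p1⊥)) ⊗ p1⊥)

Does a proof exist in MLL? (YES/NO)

Derivation (root first):
[⊗]  ⊢ p1, (((p1 ⅋ p1⊥) ⊗ (p1 ⅋ p1⊥)) ⊗ p1⊥)
  [⊗]  ⊢ ((p1 ⅋ p1⊥) ⊗ (p1 ⅋ p1⊥))
    [⅋]  ⊢ (p1 ⅋ p1⊥)
      [Ax]  ⊢ p1, p1⊥
    [⅋]  ⊢ (p1 ⅋ p1⊥)
      [Ax]  ⊢ p1, p1⊥
  [Ax]  ⊢ p1, p1⊥

Result: YES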